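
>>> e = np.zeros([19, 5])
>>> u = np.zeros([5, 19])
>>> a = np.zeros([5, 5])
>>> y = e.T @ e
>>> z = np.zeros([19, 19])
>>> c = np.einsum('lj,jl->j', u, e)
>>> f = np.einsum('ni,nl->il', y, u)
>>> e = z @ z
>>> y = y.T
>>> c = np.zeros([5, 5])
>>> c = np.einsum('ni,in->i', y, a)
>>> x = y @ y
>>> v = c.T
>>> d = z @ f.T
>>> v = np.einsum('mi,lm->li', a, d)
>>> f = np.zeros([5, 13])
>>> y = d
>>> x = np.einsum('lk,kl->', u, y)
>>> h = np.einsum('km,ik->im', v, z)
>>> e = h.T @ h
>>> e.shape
(5, 5)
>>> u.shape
(5, 19)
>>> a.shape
(5, 5)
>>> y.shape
(19, 5)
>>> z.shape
(19, 19)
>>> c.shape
(5,)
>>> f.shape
(5, 13)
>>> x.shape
()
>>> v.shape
(19, 5)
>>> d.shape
(19, 5)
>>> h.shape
(19, 5)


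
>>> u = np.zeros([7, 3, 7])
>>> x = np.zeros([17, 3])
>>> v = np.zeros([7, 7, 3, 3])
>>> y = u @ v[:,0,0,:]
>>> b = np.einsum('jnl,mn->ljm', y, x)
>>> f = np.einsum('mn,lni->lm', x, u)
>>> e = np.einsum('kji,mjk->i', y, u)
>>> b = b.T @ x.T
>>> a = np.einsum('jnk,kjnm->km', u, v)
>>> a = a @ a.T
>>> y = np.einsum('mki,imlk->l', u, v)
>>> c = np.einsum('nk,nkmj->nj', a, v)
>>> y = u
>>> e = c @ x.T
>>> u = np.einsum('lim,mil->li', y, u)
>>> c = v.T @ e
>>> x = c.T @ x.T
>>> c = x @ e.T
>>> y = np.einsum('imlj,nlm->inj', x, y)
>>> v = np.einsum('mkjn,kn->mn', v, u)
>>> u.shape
(7, 3)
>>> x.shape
(17, 7, 3, 17)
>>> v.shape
(7, 3)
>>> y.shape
(17, 7, 17)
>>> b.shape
(17, 7, 17)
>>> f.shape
(7, 17)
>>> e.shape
(7, 17)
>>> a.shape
(7, 7)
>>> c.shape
(17, 7, 3, 7)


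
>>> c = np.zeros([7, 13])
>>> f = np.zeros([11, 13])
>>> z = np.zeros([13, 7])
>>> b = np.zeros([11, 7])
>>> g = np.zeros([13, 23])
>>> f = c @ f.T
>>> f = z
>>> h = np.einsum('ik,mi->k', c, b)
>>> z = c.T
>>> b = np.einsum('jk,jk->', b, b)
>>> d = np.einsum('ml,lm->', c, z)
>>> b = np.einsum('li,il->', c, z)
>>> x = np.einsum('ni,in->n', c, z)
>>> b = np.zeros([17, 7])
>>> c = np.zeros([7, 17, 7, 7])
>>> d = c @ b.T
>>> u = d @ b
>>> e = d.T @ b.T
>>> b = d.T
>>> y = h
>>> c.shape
(7, 17, 7, 7)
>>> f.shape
(13, 7)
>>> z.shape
(13, 7)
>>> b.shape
(17, 7, 17, 7)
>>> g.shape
(13, 23)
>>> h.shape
(13,)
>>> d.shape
(7, 17, 7, 17)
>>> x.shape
(7,)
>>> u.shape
(7, 17, 7, 7)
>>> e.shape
(17, 7, 17, 17)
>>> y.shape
(13,)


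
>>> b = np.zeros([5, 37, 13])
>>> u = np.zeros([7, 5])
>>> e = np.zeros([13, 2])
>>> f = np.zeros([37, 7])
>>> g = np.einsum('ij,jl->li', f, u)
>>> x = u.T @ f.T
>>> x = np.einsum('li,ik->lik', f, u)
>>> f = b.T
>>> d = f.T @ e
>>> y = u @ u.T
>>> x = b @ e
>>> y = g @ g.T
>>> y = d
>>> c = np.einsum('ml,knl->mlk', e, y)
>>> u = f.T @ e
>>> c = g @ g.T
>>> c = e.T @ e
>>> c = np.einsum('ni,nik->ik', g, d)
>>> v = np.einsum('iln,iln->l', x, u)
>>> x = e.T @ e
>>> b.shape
(5, 37, 13)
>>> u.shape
(5, 37, 2)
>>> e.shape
(13, 2)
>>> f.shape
(13, 37, 5)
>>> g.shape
(5, 37)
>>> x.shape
(2, 2)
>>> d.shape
(5, 37, 2)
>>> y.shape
(5, 37, 2)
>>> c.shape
(37, 2)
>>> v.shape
(37,)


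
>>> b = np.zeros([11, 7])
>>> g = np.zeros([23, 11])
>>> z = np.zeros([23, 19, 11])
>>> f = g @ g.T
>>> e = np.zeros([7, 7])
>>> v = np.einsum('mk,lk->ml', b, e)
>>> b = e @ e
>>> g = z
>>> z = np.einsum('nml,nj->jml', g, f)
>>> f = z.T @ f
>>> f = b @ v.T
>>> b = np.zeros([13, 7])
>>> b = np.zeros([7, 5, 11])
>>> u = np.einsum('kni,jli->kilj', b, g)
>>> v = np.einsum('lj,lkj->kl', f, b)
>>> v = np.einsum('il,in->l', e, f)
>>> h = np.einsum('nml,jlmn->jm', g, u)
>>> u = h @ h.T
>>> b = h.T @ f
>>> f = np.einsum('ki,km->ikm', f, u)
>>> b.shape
(19, 11)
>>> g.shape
(23, 19, 11)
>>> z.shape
(23, 19, 11)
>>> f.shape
(11, 7, 7)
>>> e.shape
(7, 7)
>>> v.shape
(7,)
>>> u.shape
(7, 7)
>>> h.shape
(7, 19)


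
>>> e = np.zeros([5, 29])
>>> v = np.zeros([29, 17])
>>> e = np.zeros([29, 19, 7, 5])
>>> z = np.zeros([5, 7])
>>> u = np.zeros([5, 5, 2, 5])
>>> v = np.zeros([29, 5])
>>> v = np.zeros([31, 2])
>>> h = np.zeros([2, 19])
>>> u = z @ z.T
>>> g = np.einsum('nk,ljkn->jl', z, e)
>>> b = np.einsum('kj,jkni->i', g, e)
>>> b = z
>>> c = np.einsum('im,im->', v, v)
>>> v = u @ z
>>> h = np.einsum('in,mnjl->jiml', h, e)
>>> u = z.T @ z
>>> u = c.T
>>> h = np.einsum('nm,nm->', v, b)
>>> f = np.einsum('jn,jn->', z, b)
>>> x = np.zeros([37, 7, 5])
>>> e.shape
(29, 19, 7, 5)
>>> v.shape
(5, 7)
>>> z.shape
(5, 7)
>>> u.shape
()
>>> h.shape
()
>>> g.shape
(19, 29)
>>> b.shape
(5, 7)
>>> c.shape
()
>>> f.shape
()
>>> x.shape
(37, 7, 5)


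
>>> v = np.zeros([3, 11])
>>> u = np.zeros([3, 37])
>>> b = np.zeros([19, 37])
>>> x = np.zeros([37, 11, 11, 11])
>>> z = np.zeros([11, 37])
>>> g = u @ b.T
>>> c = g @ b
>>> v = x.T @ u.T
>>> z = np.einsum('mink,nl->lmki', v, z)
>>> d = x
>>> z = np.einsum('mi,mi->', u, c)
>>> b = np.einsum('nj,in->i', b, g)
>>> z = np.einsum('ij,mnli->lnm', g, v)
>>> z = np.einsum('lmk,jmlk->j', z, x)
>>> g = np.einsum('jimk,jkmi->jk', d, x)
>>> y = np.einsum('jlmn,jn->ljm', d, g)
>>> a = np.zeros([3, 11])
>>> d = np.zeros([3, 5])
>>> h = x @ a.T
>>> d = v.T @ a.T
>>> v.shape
(11, 11, 11, 3)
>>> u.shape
(3, 37)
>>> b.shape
(3,)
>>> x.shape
(37, 11, 11, 11)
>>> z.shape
(37,)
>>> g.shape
(37, 11)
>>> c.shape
(3, 37)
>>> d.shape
(3, 11, 11, 3)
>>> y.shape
(11, 37, 11)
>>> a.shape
(3, 11)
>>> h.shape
(37, 11, 11, 3)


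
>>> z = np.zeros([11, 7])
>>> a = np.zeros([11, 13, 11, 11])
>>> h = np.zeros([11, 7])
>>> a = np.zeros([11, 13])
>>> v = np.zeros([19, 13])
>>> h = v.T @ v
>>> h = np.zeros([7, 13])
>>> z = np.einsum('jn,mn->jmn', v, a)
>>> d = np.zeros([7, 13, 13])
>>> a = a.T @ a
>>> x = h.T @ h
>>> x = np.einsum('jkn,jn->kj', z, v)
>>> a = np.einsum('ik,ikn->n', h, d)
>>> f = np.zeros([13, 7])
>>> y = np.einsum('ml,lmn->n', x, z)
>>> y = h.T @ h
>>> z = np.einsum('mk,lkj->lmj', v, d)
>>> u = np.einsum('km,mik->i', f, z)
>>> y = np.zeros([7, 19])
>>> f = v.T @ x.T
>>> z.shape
(7, 19, 13)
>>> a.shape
(13,)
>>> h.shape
(7, 13)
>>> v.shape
(19, 13)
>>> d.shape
(7, 13, 13)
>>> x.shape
(11, 19)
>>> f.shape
(13, 11)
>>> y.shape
(7, 19)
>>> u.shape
(19,)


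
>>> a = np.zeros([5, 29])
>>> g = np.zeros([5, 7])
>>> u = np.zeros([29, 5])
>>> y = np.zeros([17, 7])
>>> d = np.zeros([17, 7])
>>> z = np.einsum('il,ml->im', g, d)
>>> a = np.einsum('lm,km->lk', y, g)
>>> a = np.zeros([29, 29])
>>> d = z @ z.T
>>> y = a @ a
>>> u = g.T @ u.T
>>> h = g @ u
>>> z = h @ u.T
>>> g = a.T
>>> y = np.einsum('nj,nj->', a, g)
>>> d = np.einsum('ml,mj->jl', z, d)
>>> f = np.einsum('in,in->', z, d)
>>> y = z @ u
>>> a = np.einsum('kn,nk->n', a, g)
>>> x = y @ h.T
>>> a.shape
(29,)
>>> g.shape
(29, 29)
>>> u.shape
(7, 29)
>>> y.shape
(5, 29)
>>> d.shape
(5, 7)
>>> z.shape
(5, 7)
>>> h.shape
(5, 29)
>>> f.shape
()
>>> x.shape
(5, 5)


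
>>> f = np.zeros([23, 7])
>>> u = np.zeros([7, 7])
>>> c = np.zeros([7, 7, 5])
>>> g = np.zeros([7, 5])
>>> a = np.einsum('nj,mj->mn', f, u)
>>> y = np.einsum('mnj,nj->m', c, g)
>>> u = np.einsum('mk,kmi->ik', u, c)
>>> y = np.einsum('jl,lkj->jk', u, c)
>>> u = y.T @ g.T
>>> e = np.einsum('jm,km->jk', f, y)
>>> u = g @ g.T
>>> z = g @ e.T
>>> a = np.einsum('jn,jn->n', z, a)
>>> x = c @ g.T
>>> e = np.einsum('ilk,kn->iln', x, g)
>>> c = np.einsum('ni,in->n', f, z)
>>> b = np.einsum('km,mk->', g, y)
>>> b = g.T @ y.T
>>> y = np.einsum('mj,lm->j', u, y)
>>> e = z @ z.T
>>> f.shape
(23, 7)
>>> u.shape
(7, 7)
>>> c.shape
(23,)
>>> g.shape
(7, 5)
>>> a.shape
(23,)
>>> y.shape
(7,)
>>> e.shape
(7, 7)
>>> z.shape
(7, 23)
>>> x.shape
(7, 7, 7)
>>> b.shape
(5, 5)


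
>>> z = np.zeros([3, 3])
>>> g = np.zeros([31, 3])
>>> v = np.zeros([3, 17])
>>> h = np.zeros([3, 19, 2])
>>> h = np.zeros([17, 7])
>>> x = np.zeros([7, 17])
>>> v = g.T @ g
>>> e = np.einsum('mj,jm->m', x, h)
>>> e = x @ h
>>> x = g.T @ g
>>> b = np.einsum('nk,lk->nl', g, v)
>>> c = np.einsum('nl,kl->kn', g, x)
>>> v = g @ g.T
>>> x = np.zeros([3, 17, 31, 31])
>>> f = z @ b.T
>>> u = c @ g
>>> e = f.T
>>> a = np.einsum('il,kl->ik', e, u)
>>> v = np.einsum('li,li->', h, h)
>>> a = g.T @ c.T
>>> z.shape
(3, 3)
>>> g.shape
(31, 3)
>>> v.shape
()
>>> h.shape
(17, 7)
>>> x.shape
(3, 17, 31, 31)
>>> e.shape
(31, 3)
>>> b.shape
(31, 3)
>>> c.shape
(3, 31)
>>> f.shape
(3, 31)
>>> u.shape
(3, 3)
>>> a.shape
(3, 3)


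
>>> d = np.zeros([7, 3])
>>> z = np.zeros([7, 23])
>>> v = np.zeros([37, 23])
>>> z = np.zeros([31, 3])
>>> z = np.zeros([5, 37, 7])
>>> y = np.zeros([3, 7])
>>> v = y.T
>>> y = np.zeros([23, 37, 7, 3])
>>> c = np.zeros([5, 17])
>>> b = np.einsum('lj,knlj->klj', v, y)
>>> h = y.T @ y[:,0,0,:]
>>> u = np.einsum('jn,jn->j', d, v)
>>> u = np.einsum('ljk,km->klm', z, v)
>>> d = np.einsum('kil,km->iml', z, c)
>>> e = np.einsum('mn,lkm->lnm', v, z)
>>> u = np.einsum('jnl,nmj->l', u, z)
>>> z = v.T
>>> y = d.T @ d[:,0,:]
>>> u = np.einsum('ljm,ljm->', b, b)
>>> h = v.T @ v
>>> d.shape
(37, 17, 7)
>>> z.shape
(3, 7)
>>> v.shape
(7, 3)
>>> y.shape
(7, 17, 7)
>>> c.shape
(5, 17)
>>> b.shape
(23, 7, 3)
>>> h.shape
(3, 3)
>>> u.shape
()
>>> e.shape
(5, 3, 7)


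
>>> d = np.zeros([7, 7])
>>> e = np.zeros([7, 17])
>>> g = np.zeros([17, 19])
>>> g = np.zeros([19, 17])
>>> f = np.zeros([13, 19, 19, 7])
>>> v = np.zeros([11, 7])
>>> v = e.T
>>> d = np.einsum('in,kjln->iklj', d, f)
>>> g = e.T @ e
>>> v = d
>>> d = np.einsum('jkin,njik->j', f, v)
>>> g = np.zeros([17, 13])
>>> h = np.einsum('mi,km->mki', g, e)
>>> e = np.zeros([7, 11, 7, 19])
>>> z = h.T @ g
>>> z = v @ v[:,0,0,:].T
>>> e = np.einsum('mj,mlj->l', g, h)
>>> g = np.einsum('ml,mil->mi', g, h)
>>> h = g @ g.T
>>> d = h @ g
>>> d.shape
(17, 7)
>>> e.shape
(7,)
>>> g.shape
(17, 7)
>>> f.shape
(13, 19, 19, 7)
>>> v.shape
(7, 13, 19, 19)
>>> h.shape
(17, 17)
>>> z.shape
(7, 13, 19, 7)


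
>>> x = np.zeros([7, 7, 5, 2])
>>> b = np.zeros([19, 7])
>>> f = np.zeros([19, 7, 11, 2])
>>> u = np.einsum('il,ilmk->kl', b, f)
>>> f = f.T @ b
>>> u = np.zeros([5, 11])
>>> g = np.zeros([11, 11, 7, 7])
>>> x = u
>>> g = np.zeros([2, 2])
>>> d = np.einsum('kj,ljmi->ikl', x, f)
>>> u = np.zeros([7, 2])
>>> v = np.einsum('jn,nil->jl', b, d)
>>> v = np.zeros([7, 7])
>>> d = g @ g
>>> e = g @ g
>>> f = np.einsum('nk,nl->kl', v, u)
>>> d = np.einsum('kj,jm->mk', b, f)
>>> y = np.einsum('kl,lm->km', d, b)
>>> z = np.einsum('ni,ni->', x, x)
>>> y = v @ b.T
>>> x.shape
(5, 11)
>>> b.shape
(19, 7)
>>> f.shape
(7, 2)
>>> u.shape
(7, 2)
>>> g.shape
(2, 2)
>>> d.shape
(2, 19)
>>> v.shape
(7, 7)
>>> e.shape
(2, 2)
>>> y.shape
(7, 19)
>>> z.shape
()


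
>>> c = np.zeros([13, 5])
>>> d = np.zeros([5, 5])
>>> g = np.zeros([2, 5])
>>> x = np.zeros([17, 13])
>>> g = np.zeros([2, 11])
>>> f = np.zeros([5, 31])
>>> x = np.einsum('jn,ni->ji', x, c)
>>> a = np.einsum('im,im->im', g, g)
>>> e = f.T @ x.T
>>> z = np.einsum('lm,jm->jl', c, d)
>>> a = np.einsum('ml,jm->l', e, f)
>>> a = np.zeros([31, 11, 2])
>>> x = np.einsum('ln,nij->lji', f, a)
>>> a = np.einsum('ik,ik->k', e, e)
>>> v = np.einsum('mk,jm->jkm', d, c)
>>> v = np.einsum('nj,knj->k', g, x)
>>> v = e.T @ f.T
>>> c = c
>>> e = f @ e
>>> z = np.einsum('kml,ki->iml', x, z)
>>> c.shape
(13, 5)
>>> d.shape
(5, 5)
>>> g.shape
(2, 11)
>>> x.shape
(5, 2, 11)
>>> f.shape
(5, 31)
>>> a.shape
(17,)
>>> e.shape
(5, 17)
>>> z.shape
(13, 2, 11)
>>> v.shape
(17, 5)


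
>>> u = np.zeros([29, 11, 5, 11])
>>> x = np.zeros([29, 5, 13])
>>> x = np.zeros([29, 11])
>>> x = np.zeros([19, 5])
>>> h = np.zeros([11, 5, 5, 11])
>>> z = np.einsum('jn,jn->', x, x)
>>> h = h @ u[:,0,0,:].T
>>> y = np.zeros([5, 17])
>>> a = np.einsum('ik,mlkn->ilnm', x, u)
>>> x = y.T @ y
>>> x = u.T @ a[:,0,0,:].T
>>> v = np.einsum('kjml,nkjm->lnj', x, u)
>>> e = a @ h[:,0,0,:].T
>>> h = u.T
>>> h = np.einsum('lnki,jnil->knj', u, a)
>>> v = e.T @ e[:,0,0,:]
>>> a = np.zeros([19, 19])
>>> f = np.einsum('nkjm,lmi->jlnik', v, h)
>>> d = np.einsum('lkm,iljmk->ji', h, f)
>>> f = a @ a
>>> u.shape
(29, 11, 5, 11)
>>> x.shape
(11, 5, 11, 19)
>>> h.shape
(5, 11, 19)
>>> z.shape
()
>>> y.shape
(5, 17)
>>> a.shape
(19, 19)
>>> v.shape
(11, 11, 11, 11)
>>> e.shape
(19, 11, 11, 11)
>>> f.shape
(19, 19)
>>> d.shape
(11, 11)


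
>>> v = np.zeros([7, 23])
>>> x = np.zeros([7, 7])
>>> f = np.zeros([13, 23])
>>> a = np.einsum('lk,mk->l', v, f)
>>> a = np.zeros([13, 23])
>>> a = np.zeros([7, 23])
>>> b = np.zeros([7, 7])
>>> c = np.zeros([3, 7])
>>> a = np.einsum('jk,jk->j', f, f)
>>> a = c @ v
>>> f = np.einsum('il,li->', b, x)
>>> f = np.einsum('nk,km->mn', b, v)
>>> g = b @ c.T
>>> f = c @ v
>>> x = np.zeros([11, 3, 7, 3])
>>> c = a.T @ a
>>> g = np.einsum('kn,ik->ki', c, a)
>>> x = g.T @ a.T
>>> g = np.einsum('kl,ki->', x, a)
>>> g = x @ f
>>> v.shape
(7, 23)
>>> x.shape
(3, 3)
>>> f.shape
(3, 23)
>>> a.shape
(3, 23)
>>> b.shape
(7, 7)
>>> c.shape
(23, 23)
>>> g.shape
(3, 23)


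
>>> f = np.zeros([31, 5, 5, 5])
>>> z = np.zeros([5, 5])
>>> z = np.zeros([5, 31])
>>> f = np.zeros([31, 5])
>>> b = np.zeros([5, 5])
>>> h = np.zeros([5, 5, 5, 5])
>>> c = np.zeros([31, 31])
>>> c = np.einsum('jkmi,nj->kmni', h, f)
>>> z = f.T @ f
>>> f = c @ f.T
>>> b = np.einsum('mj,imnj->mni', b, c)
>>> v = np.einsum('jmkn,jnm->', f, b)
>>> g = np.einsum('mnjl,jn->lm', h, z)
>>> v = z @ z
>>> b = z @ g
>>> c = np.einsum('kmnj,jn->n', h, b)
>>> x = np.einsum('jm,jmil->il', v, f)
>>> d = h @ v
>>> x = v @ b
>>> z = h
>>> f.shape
(5, 5, 31, 31)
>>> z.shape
(5, 5, 5, 5)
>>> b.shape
(5, 5)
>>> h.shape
(5, 5, 5, 5)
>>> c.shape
(5,)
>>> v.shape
(5, 5)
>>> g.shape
(5, 5)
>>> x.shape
(5, 5)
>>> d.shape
(5, 5, 5, 5)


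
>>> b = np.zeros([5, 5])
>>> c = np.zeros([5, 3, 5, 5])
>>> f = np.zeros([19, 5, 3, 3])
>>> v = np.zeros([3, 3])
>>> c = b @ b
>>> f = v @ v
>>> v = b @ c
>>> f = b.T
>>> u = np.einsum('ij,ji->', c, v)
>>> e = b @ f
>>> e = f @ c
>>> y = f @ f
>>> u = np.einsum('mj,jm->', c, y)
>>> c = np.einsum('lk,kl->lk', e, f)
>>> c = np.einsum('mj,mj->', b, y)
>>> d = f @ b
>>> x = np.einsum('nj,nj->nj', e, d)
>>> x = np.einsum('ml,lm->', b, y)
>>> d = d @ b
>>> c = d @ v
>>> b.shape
(5, 5)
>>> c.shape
(5, 5)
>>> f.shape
(5, 5)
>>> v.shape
(5, 5)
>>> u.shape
()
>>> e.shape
(5, 5)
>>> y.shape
(5, 5)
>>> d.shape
(5, 5)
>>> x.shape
()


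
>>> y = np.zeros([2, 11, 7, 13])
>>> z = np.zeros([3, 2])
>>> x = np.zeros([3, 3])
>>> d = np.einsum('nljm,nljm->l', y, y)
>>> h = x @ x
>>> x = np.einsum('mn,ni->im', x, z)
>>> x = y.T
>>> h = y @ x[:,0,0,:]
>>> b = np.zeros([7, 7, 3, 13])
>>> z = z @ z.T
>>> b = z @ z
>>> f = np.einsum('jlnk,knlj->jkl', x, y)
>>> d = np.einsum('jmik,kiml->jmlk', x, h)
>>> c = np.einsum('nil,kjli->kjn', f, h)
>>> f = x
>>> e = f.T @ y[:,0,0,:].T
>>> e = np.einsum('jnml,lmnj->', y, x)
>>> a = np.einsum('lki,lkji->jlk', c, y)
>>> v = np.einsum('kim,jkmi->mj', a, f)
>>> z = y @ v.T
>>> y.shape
(2, 11, 7, 13)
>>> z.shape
(2, 11, 7, 11)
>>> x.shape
(13, 7, 11, 2)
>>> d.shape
(13, 7, 2, 2)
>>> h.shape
(2, 11, 7, 2)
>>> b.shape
(3, 3)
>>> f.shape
(13, 7, 11, 2)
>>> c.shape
(2, 11, 13)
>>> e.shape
()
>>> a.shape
(7, 2, 11)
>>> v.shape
(11, 13)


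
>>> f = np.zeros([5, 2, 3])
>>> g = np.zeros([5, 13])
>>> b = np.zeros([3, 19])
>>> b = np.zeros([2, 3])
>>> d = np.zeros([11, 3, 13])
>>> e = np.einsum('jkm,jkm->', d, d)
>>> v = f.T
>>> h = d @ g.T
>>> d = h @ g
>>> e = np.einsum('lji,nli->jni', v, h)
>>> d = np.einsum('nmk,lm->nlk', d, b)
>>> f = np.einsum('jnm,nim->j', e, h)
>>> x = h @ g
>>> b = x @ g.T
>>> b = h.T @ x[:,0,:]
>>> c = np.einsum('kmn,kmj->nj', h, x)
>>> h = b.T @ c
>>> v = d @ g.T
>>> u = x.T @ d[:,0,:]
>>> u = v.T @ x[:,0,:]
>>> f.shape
(2,)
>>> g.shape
(5, 13)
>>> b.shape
(5, 3, 13)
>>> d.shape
(11, 2, 13)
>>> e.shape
(2, 11, 5)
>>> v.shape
(11, 2, 5)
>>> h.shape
(13, 3, 13)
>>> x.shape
(11, 3, 13)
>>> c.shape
(5, 13)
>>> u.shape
(5, 2, 13)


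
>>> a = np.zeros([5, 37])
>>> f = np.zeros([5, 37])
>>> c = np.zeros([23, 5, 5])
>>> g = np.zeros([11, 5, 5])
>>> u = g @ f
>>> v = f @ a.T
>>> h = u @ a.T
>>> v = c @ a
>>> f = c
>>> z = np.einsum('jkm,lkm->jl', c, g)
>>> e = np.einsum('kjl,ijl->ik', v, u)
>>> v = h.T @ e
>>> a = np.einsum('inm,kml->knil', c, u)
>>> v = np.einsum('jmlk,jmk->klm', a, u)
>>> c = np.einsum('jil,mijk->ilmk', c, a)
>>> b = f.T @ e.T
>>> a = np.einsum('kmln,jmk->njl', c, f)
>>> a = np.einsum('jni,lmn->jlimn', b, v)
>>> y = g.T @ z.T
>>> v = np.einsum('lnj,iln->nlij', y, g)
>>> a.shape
(5, 37, 11, 23, 5)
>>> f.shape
(23, 5, 5)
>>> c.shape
(5, 5, 11, 37)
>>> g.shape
(11, 5, 5)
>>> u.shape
(11, 5, 37)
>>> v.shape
(5, 5, 11, 23)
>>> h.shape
(11, 5, 5)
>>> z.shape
(23, 11)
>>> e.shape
(11, 23)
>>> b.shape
(5, 5, 11)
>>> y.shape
(5, 5, 23)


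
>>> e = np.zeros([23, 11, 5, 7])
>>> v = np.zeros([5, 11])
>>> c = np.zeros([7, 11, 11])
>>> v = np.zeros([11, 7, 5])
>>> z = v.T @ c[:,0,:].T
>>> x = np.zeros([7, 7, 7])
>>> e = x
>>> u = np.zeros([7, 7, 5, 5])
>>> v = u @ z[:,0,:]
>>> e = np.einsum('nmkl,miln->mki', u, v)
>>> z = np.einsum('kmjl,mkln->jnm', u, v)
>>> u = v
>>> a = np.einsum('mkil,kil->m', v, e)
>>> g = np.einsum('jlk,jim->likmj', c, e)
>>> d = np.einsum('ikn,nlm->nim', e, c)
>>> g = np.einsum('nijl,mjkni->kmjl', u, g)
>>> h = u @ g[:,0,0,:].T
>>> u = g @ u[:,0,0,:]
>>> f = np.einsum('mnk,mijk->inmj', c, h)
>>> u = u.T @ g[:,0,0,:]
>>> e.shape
(7, 5, 7)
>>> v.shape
(7, 7, 5, 7)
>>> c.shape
(7, 11, 11)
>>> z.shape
(5, 7, 7)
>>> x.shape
(7, 7, 7)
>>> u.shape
(7, 5, 11, 7)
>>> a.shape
(7,)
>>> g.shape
(11, 11, 5, 7)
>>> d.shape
(7, 7, 11)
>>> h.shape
(7, 7, 5, 11)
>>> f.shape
(7, 11, 7, 5)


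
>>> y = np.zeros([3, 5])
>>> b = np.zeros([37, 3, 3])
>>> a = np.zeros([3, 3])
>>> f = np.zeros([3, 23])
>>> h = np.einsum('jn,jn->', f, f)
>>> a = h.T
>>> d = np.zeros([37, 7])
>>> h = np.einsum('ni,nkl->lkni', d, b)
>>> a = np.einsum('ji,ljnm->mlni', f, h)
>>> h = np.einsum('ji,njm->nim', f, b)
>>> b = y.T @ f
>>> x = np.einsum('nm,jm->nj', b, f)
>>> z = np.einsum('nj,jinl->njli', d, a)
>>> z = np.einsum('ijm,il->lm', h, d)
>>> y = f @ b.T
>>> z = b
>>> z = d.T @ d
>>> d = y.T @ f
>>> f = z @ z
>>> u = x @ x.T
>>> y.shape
(3, 5)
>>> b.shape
(5, 23)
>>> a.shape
(7, 3, 37, 23)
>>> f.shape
(7, 7)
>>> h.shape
(37, 23, 3)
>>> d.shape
(5, 23)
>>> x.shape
(5, 3)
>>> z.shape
(7, 7)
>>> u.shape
(5, 5)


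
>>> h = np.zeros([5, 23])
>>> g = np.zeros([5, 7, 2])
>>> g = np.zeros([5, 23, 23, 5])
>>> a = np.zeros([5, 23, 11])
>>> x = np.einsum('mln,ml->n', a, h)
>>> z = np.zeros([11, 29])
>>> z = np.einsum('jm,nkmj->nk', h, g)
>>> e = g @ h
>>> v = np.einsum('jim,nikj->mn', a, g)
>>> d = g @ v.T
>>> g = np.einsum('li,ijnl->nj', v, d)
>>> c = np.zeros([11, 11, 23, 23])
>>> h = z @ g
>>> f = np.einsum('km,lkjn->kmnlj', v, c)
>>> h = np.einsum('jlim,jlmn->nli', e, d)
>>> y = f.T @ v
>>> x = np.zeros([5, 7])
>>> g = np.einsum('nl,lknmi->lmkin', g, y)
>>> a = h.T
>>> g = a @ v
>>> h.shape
(11, 23, 23)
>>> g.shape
(23, 23, 5)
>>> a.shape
(23, 23, 11)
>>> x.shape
(5, 7)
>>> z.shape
(5, 23)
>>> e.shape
(5, 23, 23, 23)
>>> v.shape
(11, 5)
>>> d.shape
(5, 23, 23, 11)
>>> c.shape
(11, 11, 23, 23)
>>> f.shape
(11, 5, 23, 11, 23)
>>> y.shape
(23, 11, 23, 5, 5)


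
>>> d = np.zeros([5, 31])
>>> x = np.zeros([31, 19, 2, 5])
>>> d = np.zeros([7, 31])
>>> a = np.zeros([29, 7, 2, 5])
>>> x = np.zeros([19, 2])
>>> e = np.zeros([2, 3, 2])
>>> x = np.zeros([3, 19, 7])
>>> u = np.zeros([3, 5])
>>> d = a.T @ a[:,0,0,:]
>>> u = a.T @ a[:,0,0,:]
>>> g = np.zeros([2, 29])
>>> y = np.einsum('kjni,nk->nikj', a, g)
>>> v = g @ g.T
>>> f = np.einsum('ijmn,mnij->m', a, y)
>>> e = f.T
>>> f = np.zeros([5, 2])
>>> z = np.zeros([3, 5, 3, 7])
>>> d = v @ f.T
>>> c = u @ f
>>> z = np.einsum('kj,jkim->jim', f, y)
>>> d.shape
(2, 5)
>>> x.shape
(3, 19, 7)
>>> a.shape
(29, 7, 2, 5)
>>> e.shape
(2,)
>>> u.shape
(5, 2, 7, 5)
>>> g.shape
(2, 29)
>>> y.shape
(2, 5, 29, 7)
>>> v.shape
(2, 2)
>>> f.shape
(5, 2)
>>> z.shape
(2, 29, 7)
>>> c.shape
(5, 2, 7, 2)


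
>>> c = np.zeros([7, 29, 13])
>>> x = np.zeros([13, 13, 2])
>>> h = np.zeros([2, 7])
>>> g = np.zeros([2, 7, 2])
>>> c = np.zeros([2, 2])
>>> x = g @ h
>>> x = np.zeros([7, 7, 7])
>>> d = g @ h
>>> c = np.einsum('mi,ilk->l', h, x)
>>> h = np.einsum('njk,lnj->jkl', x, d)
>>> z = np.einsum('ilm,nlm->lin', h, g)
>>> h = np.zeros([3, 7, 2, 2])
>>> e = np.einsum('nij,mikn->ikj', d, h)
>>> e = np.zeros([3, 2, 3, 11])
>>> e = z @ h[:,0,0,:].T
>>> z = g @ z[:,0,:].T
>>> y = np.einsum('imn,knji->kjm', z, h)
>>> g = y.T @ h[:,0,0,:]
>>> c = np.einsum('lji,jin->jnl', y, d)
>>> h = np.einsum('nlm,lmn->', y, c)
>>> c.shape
(2, 7, 3)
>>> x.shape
(7, 7, 7)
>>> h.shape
()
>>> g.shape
(7, 2, 2)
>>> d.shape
(2, 7, 7)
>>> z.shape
(2, 7, 7)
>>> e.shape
(7, 7, 3)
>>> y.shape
(3, 2, 7)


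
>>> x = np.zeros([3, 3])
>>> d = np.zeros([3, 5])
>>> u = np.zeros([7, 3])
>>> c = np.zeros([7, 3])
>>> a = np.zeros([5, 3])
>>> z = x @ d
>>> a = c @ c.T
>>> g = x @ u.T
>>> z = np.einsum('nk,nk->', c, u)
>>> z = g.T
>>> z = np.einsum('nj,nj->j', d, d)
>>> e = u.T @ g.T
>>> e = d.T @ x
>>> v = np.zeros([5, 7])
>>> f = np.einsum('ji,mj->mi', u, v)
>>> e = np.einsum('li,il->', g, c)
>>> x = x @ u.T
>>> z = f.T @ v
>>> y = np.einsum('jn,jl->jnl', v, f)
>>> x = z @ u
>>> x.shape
(3, 3)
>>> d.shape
(3, 5)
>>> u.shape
(7, 3)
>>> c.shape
(7, 3)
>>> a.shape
(7, 7)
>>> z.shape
(3, 7)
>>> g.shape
(3, 7)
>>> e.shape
()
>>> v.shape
(5, 7)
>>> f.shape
(5, 3)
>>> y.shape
(5, 7, 3)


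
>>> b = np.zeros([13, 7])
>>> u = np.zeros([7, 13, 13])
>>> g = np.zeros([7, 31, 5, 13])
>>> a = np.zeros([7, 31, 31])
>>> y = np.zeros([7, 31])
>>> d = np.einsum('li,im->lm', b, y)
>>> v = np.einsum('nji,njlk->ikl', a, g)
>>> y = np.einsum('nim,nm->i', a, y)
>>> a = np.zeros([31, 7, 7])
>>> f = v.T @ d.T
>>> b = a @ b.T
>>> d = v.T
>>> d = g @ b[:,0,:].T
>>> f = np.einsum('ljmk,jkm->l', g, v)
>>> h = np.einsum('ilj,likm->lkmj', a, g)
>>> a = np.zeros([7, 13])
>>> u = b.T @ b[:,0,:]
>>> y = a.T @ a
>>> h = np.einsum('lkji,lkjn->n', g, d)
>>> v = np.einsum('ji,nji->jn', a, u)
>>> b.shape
(31, 7, 13)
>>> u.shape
(13, 7, 13)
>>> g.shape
(7, 31, 5, 13)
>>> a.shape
(7, 13)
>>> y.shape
(13, 13)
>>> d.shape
(7, 31, 5, 31)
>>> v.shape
(7, 13)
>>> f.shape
(7,)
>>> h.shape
(31,)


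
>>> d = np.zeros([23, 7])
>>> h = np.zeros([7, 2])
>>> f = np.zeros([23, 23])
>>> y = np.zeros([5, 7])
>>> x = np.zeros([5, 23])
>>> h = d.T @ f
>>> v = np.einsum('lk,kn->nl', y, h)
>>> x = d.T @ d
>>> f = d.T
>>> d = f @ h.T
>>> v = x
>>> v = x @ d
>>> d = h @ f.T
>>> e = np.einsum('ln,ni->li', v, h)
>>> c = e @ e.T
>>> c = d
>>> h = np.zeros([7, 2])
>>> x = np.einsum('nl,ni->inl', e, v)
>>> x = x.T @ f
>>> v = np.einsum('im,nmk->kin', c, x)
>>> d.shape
(7, 7)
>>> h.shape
(7, 2)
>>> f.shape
(7, 23)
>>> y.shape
(5, 7)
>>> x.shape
(23, 7, 23)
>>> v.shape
(23, 7, 23)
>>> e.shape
(7, 23)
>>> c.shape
(7, 7)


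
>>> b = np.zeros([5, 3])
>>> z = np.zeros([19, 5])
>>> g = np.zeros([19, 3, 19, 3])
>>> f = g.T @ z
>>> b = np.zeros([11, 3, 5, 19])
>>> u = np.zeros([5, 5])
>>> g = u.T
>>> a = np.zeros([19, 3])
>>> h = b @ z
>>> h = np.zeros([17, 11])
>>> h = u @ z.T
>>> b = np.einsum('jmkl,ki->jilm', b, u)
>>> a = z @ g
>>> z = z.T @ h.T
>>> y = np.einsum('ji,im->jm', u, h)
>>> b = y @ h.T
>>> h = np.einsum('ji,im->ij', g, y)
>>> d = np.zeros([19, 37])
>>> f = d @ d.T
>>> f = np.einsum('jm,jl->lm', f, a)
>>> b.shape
(5, 5)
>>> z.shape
(5, 5)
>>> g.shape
(5, 5)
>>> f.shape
(5, 19)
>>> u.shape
(5, 5)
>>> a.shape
(19, 5)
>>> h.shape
(5, 5)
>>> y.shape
(5, 19)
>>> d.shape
(19, 37)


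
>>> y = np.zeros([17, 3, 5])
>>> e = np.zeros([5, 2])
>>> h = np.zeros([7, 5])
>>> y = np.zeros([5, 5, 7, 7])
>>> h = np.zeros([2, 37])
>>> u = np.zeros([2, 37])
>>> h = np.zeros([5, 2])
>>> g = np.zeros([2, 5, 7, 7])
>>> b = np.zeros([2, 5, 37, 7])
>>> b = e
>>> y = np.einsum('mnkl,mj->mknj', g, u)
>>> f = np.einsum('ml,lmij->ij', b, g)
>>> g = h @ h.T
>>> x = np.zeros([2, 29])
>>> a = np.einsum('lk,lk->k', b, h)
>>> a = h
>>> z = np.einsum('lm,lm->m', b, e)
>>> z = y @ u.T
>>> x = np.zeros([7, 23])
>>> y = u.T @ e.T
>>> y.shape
(37, 5)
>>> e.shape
(5, 2)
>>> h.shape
(5, 2)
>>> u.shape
(2, 37)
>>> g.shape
(5, 5)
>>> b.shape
(5, 2)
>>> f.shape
(7, 7)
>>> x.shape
(7, 23)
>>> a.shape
(5, 2)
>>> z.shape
(2, 7, 5, 2)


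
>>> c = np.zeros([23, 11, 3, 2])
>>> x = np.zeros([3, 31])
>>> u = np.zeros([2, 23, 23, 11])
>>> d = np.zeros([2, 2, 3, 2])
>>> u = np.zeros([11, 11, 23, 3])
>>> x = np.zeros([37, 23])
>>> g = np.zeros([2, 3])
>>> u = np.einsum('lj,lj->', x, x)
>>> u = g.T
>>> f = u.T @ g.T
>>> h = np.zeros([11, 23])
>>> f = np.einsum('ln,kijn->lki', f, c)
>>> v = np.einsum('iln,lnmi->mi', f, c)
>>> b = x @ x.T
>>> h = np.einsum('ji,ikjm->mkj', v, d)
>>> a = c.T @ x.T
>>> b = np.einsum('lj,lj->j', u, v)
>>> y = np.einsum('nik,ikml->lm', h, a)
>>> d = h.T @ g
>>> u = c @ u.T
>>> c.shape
(23, 11, 3, 2)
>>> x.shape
(37, 23)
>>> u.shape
(23, 11, 3, 3)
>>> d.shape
(3, 2, 3)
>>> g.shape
(2, 3)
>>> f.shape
(2, 23, 11)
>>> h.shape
(2, 2, 3)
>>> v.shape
(3, 2)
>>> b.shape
(2,)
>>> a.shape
(2, 3, 11, 37)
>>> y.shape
(37, 11)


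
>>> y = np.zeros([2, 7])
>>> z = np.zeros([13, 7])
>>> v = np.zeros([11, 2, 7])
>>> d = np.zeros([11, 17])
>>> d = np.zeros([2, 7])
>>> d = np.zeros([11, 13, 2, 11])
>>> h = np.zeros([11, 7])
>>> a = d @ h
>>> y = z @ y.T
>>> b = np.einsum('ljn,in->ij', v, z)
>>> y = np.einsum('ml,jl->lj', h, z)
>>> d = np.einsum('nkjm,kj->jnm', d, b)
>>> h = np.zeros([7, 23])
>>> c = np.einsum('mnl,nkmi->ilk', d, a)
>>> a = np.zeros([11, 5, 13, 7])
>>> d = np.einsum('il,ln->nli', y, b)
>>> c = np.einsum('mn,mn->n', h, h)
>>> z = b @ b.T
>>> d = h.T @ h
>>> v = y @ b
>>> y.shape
(7, 13)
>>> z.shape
(13, 13)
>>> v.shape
(7, 2)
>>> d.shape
(23, 23)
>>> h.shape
(7, 23)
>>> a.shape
(11, 5, 13, 7)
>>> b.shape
(13, 2)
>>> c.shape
(23,)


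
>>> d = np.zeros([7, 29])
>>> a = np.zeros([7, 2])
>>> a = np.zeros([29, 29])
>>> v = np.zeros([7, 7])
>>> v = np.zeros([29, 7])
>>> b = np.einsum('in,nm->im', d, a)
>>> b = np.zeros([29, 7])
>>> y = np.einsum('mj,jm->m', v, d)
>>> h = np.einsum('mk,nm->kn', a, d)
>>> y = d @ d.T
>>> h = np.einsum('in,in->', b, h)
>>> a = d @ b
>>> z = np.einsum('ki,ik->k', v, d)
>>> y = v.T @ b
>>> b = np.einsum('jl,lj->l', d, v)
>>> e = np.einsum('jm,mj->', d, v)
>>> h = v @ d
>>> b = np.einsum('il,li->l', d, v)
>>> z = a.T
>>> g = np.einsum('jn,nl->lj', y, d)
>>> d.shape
(7, 29)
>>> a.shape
(7, 7)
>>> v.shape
(29, 7)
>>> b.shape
(29,)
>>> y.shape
(7, 7)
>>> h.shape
(29, 29)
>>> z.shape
(7, 7)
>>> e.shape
()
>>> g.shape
(29, 7)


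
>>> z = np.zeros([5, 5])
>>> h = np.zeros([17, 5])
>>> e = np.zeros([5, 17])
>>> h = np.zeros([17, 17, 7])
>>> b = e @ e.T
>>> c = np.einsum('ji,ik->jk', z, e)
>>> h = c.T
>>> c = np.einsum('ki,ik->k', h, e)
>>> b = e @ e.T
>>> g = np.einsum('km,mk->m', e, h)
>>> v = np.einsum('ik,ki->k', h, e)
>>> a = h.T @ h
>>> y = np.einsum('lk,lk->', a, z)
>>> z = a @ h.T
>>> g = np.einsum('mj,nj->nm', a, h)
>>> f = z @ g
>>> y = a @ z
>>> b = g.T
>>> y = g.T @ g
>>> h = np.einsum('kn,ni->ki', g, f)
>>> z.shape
(5, 17)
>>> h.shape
(17, 5)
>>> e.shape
(5, 17)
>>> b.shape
(5, 17)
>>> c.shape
(17,)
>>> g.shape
(17, 5)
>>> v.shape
(5,)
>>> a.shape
(5, 5)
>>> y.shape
(5, 5)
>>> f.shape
(5, 5)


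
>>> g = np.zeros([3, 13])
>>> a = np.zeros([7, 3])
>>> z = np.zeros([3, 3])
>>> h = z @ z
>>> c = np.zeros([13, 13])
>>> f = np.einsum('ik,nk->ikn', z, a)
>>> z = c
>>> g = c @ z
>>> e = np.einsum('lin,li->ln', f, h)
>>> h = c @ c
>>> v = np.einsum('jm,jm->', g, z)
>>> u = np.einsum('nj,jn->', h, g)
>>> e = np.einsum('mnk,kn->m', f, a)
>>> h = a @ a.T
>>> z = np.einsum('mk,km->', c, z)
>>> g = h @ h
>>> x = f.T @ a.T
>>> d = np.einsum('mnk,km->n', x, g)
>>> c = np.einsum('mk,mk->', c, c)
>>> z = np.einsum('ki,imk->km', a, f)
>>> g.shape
(7, 7)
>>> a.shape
(7, 3)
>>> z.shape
(7, 3)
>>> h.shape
(7, 7)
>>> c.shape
()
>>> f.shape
(3, 3, 7)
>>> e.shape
(3,)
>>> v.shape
()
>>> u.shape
()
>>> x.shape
(7, 3, 7)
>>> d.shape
(3,)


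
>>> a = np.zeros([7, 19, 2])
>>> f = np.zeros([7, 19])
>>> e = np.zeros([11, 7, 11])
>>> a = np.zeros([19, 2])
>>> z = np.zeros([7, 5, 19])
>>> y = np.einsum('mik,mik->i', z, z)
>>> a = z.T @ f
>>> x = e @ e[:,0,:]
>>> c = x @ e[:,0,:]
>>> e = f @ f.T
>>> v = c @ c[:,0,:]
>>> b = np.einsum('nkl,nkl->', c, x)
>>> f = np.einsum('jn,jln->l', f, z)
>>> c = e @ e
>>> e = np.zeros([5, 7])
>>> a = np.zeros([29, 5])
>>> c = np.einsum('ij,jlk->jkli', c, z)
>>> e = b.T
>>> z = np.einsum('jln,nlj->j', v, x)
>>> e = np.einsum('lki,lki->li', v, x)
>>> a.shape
(29, 5)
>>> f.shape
(5,)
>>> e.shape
(11, 11)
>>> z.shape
(11,)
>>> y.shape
(5,)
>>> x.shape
(11, 7, 11)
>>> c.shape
(7, 19, 5, 7)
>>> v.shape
(11, 7, 11)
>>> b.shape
()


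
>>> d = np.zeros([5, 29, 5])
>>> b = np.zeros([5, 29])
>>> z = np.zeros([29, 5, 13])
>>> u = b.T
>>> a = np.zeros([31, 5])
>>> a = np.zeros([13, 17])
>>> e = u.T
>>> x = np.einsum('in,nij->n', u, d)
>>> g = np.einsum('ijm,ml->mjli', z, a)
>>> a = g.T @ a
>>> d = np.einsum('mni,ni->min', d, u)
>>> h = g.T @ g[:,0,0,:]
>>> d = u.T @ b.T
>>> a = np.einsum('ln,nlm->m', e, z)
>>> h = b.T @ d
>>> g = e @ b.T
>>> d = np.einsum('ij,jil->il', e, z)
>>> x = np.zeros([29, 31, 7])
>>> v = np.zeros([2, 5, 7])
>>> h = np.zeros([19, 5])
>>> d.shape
(5, 13)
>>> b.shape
(5, 29)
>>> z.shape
(29, 5, 13)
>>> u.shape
(29, 5)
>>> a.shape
(13,)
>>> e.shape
(5, 29)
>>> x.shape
(29, 31, 7)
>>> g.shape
(5, 5)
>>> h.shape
(19, 5)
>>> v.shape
(2, 5, 7)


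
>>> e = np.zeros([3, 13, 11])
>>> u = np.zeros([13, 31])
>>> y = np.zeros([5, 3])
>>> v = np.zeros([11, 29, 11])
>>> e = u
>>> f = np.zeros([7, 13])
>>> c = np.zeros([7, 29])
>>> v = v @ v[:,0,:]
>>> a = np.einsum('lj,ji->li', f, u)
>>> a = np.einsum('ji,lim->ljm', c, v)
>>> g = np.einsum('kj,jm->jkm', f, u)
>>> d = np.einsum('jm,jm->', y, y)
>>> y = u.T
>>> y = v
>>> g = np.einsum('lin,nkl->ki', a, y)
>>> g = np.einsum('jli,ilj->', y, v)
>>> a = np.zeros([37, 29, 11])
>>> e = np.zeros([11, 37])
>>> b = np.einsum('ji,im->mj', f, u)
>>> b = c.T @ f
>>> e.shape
(11, 37)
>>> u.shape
(13, 31)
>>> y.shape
(11, 29, 11)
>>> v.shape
(11, 29, 11)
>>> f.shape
(7, 13)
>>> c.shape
(7, 29)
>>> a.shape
(37, 29, 11)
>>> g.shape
()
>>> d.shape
()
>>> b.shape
(29, 13)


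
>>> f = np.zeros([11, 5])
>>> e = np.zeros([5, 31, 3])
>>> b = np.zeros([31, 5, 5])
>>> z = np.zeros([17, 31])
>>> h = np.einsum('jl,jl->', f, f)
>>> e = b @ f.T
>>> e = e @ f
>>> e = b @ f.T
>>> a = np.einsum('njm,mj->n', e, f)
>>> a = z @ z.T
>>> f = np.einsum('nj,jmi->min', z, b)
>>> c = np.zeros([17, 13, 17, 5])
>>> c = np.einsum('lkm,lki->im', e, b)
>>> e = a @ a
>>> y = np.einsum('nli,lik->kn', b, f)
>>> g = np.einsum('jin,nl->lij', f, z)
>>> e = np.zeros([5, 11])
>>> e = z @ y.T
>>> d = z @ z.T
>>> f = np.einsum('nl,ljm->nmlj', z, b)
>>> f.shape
(17, 5, 31, 5)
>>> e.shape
(17, 17)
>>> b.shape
(31, 5, 5)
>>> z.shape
(17, 31)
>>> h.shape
()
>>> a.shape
(17, 17)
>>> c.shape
(5, 11)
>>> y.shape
(17, 31)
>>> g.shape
(31, 5, 5)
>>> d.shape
(17, 17)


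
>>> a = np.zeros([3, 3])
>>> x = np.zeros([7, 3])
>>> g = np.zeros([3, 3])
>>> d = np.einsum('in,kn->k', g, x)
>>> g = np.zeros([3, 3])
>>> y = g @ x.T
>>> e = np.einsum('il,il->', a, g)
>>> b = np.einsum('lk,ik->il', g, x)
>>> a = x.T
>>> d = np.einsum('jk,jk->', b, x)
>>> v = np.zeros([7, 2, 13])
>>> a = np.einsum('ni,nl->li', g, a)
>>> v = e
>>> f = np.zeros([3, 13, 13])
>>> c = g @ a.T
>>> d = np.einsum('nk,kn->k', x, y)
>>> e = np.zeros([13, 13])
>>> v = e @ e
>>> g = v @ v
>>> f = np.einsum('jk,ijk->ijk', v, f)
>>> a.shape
(7, 3)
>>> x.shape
(7, 3)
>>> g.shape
(13, 13)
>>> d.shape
(3,)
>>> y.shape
(3, 7)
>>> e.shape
(13, 13)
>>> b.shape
(7, 3)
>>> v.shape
(13, 13)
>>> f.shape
(3, 13, 13)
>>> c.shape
(3, 7)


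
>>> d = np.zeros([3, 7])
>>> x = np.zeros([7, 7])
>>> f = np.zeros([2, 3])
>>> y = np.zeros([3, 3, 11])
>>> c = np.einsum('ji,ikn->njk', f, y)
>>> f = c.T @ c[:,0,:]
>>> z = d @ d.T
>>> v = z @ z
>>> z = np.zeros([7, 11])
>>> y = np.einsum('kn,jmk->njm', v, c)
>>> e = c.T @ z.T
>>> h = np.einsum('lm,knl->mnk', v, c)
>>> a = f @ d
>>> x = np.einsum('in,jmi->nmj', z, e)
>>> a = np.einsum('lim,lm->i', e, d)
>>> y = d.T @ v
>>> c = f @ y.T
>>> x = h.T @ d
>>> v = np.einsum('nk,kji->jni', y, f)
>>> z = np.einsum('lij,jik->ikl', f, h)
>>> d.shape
(3, 7)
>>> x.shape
(11, 2, 7)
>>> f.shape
(3, 2, 3)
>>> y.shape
(7, 3)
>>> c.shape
(3, 2, 7)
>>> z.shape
(2, 11, 3)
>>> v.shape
(2, 7, 3)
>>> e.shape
(3, 2, 7)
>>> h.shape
(3, 2, 11)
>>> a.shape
(2,)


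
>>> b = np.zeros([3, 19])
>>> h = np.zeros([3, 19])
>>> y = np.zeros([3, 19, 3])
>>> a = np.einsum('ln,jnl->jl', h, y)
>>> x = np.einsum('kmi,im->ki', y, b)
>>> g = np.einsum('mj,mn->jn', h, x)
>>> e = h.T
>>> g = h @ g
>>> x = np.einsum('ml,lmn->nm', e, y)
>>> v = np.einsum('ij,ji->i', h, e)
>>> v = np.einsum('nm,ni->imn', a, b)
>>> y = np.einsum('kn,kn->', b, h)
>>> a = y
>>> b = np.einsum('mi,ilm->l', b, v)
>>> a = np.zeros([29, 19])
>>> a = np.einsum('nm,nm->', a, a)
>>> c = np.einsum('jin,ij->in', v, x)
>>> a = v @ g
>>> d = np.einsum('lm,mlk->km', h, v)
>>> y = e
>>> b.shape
(3,)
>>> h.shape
(3, 19)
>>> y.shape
(19, 3)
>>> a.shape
(19, 3, 3)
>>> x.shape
(3, 19)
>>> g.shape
(3, 3)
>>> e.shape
(19, 3)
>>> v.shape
(19, 3, 3)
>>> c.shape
(3, 3)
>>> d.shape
(3, 19)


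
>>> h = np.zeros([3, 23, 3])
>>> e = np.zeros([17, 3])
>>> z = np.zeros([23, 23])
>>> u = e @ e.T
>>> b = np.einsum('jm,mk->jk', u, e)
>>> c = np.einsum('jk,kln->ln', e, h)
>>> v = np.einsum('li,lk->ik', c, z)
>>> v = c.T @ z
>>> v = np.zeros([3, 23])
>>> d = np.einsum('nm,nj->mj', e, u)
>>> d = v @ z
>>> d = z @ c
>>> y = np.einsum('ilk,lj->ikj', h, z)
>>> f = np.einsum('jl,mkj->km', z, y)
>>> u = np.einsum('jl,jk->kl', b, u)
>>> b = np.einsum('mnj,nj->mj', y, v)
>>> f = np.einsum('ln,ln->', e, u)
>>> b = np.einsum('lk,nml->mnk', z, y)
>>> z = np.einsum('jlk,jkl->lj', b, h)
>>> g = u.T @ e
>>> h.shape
(3, 23, 3)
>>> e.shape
(17, 3)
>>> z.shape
(3, 3)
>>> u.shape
(17, 3)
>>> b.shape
(3, 3, 23)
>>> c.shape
(23, 3)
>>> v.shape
(3, 23)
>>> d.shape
(23, 3)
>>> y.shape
(3, 3, 23)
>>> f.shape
()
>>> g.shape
(3, 3)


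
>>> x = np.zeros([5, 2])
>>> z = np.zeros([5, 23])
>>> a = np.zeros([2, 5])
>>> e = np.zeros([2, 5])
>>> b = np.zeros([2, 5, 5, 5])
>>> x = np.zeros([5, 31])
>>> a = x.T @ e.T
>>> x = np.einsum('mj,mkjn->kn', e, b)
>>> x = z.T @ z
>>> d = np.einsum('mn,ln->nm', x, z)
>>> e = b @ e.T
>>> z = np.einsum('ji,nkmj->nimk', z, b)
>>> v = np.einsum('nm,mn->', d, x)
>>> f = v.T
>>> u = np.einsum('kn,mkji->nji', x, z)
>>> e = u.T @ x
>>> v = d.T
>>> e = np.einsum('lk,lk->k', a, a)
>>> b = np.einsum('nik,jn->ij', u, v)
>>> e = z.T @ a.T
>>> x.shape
(23, 23)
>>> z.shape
(2, 23, 5, 5)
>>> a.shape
(31, 2)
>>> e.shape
(5, 5, 23, 31)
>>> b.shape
(5, 23)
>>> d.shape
(23, 23)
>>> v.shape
(23, 23)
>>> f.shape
()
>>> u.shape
(23, 5, 5)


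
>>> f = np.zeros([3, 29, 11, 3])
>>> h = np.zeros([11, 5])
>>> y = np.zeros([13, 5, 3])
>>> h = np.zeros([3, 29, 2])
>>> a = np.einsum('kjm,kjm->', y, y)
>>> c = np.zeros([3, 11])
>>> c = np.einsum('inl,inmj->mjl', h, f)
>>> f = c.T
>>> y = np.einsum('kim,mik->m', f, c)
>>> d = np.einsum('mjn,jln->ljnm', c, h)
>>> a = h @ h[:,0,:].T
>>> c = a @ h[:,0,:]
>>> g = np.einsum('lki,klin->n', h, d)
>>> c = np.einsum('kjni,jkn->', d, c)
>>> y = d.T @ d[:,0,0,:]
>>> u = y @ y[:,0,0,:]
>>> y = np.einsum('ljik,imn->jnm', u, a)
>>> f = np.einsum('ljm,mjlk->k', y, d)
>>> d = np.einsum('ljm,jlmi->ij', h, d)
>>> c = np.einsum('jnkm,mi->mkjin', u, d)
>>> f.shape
(11,)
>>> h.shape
(3, 29, 2)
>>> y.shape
(2, 3, 29)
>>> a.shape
(3, 29, 3)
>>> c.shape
(11, 3, 11, 29, 2)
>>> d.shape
(11, 29)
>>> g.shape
(11,)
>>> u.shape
(11, 2, 3, 11)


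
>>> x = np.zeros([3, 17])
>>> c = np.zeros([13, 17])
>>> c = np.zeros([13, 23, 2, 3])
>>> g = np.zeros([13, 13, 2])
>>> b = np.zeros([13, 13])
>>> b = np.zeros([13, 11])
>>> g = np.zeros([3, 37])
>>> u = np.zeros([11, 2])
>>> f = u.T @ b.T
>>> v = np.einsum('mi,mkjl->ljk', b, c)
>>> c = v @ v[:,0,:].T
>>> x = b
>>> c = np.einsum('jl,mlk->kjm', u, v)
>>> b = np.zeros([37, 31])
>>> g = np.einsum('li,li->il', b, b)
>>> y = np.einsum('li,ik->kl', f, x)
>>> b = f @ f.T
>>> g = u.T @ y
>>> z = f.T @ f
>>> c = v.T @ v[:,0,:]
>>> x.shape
(13, 11)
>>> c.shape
(23, 2, 23)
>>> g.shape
(2, 2)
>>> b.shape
(2, 2)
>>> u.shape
(11, 2)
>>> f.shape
(2, 13)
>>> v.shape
(3, 2, 23)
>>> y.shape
(11, 2)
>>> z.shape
(13, 13)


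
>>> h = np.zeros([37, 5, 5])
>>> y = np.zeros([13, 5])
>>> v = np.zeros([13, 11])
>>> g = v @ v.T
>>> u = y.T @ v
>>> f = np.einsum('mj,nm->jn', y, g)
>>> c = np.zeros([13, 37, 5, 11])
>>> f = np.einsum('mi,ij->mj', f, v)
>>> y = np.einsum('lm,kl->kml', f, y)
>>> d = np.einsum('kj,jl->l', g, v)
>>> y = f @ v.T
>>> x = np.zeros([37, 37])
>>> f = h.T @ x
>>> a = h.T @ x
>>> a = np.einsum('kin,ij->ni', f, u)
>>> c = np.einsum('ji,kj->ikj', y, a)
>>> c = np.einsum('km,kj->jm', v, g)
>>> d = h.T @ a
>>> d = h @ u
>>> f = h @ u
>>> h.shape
(37, 5, 5)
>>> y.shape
(5, 13)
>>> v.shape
(13, 11)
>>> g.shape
(13, 13)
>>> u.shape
(5, 11)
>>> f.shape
(37, 5, 11)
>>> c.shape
(13, 11)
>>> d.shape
(37, 5, 11)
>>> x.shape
(37, 37)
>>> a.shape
(37, 5)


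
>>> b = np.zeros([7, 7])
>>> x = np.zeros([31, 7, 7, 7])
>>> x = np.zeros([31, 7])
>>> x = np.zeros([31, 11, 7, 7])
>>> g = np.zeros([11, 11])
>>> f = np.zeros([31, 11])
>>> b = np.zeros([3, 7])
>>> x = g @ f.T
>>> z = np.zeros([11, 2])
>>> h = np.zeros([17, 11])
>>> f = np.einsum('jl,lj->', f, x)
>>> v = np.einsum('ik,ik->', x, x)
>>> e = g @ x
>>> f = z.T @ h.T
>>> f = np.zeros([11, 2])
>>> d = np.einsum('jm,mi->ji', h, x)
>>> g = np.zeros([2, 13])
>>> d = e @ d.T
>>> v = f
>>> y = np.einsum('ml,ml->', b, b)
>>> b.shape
(3, 7)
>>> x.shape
(11, 31)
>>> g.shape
(2, 13)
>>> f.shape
(11, 2)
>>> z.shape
(11, 2)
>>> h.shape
(17, 11)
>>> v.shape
(11, 2)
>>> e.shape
(11, 31)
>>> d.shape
(11, 17)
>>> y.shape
()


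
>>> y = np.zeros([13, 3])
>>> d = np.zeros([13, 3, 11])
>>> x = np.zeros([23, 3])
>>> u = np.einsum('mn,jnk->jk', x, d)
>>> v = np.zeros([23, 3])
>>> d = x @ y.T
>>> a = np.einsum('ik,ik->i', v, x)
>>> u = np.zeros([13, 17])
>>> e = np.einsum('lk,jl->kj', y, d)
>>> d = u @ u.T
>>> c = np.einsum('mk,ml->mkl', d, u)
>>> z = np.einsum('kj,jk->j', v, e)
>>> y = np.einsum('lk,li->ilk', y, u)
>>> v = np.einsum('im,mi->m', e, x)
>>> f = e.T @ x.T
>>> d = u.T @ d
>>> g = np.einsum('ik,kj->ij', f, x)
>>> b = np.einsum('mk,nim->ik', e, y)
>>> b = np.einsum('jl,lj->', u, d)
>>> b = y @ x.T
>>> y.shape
(17, 13, 3)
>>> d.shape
(17, 13)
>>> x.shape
(23, 3)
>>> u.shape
(13, 17)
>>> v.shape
(23,)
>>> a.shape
(23,)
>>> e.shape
(3, 23)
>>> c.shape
(13, 13, 17)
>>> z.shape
(3,)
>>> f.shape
(23, 23)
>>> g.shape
(23, 3)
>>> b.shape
(17, 13, 23)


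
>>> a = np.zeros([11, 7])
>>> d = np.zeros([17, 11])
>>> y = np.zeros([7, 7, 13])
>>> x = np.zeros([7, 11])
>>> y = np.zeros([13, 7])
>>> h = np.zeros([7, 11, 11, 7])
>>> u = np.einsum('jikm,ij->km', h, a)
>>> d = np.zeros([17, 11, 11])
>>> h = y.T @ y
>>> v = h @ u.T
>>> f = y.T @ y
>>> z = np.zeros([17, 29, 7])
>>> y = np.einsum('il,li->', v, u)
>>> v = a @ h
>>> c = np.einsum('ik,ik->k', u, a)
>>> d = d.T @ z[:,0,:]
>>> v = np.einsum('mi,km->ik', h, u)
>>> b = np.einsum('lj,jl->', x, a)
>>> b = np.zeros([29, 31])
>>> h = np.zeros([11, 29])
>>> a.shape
(11, 7)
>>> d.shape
(11, 11, 7)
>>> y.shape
()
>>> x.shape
(7, 11)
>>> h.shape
(11, 29)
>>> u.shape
(11, 7)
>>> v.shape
(7, 11)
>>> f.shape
(7, 7)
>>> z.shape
(17, 29, 7)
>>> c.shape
(7,)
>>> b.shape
(29, 31)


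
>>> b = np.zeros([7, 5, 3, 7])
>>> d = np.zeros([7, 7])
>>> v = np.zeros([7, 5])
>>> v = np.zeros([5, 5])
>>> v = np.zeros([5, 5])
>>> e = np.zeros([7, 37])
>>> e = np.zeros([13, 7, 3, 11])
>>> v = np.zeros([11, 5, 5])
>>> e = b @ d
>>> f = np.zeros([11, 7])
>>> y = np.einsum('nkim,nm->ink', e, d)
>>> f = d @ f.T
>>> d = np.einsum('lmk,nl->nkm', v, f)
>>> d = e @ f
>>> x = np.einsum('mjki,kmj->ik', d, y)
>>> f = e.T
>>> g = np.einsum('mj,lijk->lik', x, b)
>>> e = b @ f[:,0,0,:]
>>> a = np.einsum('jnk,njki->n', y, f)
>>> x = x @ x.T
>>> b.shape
(7, 5, 3, 7)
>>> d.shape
(7, 5, 3, 11)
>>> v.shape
(11, 5, 5)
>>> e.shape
(7, 5, 3, 7)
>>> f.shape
(7, 3, 5, 7)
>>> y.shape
(3, 7, 5)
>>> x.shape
(11, 11)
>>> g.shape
(7, 5, 7)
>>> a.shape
(7,)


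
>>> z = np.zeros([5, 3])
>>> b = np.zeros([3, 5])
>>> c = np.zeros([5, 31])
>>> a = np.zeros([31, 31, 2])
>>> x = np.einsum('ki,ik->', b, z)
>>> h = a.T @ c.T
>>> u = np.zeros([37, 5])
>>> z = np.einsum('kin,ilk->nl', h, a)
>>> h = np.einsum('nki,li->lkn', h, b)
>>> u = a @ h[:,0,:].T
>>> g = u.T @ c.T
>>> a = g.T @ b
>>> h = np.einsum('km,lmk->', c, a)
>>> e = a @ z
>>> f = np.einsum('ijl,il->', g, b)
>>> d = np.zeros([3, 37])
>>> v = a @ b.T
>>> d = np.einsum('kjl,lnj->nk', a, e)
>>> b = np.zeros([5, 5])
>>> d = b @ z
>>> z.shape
(5, 31)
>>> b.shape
(5, 5)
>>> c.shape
(5, 31)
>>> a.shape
(5, 31, 5)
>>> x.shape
()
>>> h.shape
()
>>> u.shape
(31, 31, 3)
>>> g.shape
(3, 31, 5)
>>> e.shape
(5, 31, 31)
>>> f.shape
()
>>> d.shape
(5, 31)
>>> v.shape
(5, 31, 3)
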